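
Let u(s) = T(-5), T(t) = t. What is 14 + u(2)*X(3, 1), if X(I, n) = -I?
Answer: 29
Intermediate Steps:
u(s) = -5
14 + u(2)*X(3, 1) = 14 - (-5)*3 = 14 - 5*(-3) = 14 + 15 = 29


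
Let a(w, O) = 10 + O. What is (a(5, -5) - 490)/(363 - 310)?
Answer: -485/53 ≈ -9.1509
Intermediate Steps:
(a(5, -5) - 490)/(363 - 310) = ((10 - 5) - 490)/(363 - 310) = (5 - 490)/53 = -485*1/53 = -485/53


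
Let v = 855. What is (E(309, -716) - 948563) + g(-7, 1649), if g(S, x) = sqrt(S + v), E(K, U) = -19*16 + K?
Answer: -948558 + 4*sqrt(53) ≈ -9.4853e+5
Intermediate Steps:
E(K, U) = -304 + K
g(S, x) = sqrt(855 + S) (g(S, x) = sqrt(S + 855) = sqrt(855 + S))
(E(309, -716) - 948563) + g(-7, 1649) = ((-304 + 309) - 948563) + sqrt(855 - 7) = (5 - 948563) + sqrt(848) = -948558 + 4*sqrt(53)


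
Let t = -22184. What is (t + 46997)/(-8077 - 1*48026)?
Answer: -8271/18701 ≈ -0.44228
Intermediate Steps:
(t + 46997)/(-8077 - 1*48026) = (-22184 + 46997)/(-8077 - 1*48026) = 24813/(-8077 - 48026) = 24813/(-56103) = 24813*(-1/56103) = -8271/18701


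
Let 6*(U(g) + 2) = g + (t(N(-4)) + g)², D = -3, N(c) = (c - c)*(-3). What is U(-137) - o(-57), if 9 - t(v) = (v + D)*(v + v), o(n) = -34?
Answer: 16439/6 ≈ 2739.8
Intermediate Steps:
N(c) = 0 (N(c) = 0*(-3) = 0)
t(v) = 9 - 2*v*(-3 + v) (t(v) = 9 - (v - 3)*(v + v) = 9 - (-3 + v)*2*v = 9 - 2*v*(-3 + v))
U(g) = -2 + g/6 + (9 + g)²/6 (U(g) = -2 + (g + ((9 - 2*0² + 6*0) + g)²)/6 = -2 + (g + ((9 - 2*0 + 0) + g)²)/6 = -2 + (g + ((9 + 0 + 0) + g)²)/6 = -2 + (g + (9 + g)²)/6 = -2 + (g/6 + (9 + g)²/6) = -2 + g/6 + (9 + g)²/6)
U(-137) - o(-57) = (-2 + (⅙)*(-137) + (9 - 137)²/6) - 1*(-34) = (-2 - 137/6 + (⅙)*(-128)²) + 34 = (-2 - 137/6 + (⅙)*16384) + 34 = (-2 - 137/6 + 8192/3) + 34 = 16235/6 + 34 = 16439/6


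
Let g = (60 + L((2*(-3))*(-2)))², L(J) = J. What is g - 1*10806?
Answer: -5622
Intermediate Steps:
g = 5184 (g = (60 + (2*(-3))*(-2))² = (60 - 6*(-2))² = (60 + 12)² = 72² = 5184)
g - 1*10806 = 5184 - 1*10806 = 5184 - 10806 = -5622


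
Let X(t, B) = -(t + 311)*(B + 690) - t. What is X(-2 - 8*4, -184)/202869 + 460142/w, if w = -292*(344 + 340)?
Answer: -354783721/118475496 ≈ -2.9946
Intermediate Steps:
w = -199728 (w = -292*684 = -199728)
X(t, B) = -t - (311 + t)*(690 + B) (X(t, B) = -(311 + t)*(690 + B) - t = -t - (311 + t)*(690 + B))
X(-2 - 8*4, -184)/202869 + 460142/w = (-214590 - 691*(-2 - 8*4) - 311*(-184) - 1*(-184)*(-2 - 8*4))/202869 + 460142/(-199728) = (-214590 - 691*(-2 - 32) + 57224 - 1*(-184)*(-2 - 32))*(1/202869) + 460142*(-1/199728) = (-214590 - 691*(-34) + 57224 - 1*(-184)*(-34))*(1/202869) - 12109/5256 = (-214590 + 23494 + 57224 - 6256)*(1/202869) - 12109/5256 = -140128*1/202869 - 12109/5256 = -140128/202869 - 12109/5256 = -354783721/118475496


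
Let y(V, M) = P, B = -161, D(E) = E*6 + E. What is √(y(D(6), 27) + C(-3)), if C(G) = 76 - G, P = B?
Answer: I*√82 ≈ 9.0554*I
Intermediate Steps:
D(E) = 7*E (D(E) = 6*E + E = 7*E)
P = -161
y(V, M) = -161
√(y(D(6), 27) + C(-3)) = √(-161 + (76 - 1*(-3))) = √(-161 + (76 + 3)) = √(-161 + 79) = √(-82) = I*√82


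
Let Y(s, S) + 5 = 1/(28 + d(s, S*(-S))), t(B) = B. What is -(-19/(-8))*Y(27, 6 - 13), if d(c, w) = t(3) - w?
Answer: 7581/640 ≈ 11.845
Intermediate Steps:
d(c, w) = 3 - w
Y(s, S) = -5 + 1/(31 + S**2) (Y(s, S) = -5 + 1/(28 + (3 - S*(-S))) = -5 + 1/(28 + (3 - (-1)*S**2)) = -5 + 1/(28 + (3 + S**2)) = -5 + 1/(31 + S**2))
-(-19/(-8))*Y(27, 6 - 13) = -(-19/(-8))*(-154 - 5*(6 - 13)**2)/(31 + (6 - 13)**2) = -(-19*(-1/8))*(-154 - 5*(-7)**2)/(31 + (-7)**2) = -19*(-154 - 5*49)/(31 + 49)/8 = -19*(-154 - 245)/80/8 = -19*(1/80)*(-399)/8 = -19*(-399)/(8*80) = -1*(-7581/640) = 7581/640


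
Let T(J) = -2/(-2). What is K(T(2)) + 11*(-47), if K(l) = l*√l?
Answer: -516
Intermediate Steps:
T(J) = 1 (T(J) = -2*(-½) = 1)
K(l) = l^(3/2)
K(T(2)) + 11*(-47) = 1^(3/2) + 11*(-47) = 1 - 517 = -516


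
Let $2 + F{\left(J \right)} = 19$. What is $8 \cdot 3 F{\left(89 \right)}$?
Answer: $408$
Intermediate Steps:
$F{\left(J \right)} = 17$ ($F{\left(J \right)} = -2 + 19 = 17$)
$8 \cdot 3 F{\left(89 \right)} = 8 \cdot 3 \cdot 17 = 24 \cdot 17 = 408$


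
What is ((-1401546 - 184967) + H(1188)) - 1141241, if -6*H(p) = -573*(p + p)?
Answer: -2500846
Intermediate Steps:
H(p) = 191*p (H(p) = -(-191)*(p + p)/2 = -(-191)*2*p/2 = -(-191)*p = 191*p)
((-1401546 - 184967) + H(1188)) - 1141241 = ((-1401546 - 184967) + 191*1188) - 1141241 = (-1586513 + 226908) - 1141241 = -1359605 - 1141241 = -2500846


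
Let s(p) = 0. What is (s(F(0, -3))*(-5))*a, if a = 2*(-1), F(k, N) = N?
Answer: 0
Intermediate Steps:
a = -2
(s(F(0, -3))*(-5))*a = (0*(-5))*(-2) = 0*(-2) = 0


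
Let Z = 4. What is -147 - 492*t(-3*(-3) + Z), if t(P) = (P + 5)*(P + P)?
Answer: -230403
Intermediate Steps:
t(P) = 2*P*(5 + P) (t(P) = (5 + P)*(2*P) = 2*P*(5 + P))
-147 - 492*t(-3*(-3) + Z) = -147 - 984*(-3*(-3) + 4)*(5 + (-3*(-3) + 4)) = -147 - 984*(9 + 4)*(5 + (9 + 4)) = -147 - 984*13*(5 + 13) = -147 - 984*13*18 = -147 - 492*468 = -147 - 230256 = -230403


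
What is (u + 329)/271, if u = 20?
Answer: 349/271 ≈ 1.2878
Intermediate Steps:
(u + 329)/271 = (20 + 329)/271 = 349*(1/271) = 349/271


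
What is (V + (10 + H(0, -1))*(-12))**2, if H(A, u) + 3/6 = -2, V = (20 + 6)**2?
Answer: 343396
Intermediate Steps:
V = 676 (V = 26**2 = 676)
H(A, u) = -5/2 (H(A, u) = -1/2 - 2 = -5/2)
(V + (10 + H(0, -1))*(-12))**2 = (676 + (10 - 5/2)*(-12))**2 = (676 + (15/2)*(-12))**2 = (676 - 90)**2 = 586**2 = 343396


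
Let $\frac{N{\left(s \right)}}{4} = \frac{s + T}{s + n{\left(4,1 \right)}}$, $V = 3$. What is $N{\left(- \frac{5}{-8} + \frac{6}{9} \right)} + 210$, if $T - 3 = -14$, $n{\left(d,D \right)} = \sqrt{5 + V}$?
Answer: $\frac{794762}{3647} - \frac{44736 \sqrt{2}}{3647} \approx 200.57$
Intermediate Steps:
$n{\left(d,D \right)} = 2 \sqrt{2}$ ($n{\left(d,D \right)} = \sqrt{5 + 3} = \sqrt{8} = 2 \sqrt{2}$)
$T = -11$ ($T = 3 - 14 = -11$)
$N{\left(s \right)} = \frac{4 \left(-11 + s\right)}{s + 2 \sqrt{2}}$ ($N{\left(s \right)} = 4 \frac{s - 11}{s + 2 \sqrt{2}} = 4 \frac{-11 + s}{s + 2 \sqrt{2}} = \frac{4 \left(-11 + s\right)}{s + 2 \sqrt{2}}$)
$N{\left(- \frac{5}{-8} + \frac{6}{9} \right)} + 210 = \frac{4 \left(-11 + \left(- \frac{5}{-8} + \frac{6}{9}\right)\right)}{\left(- \frac{5}{-8} + \frac{6}{9}\right) + 2 \sqrt{2}} + 210 = \frac{4 \left(-11 + \left(\left(-5\right) \left(- \frac{1}{8}\right) + 6 \cdot \frac{1}{9}\right)\right)}{\left(\left(-5\right) \left(- \frac{1}{8}\right) + 6 \cdot \frac{1}{9}\right) + 2 \sqrt{2}} + 210 = \frac{4 \left(-11 + \left(\frac{5}{8} + \frac{2}{3}\right)\right)}{\left(\frac{5}{8} + \frac{2}{3}\right) + 2 \sqrt{2}} + 210 = \frac{4 \left(-11 + \frac{31}{24}\right)}{\frac{31}{24} + 2 \sqrt{2}} + 210 = 4 \frac{1}{\frac{31}{24} + 2 \sqrt{2}} \left(- \frac{233}{24}\right) + 210 = - \frac{233}{6 \left(\frac{31}{24} + 2 \sqrt{2}\right)} + 210 = 210 - \frac{233}{6 \left(\frac{31}{24} + 2 \sqrt{2}\right)}$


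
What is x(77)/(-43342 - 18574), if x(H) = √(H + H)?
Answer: -√154/61916 ≈ -0.00020043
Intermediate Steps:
x(H) = √2*√H (x(H) = √(2*H) = √2*√H)
x(77)/(-43342 - 18574) = (√2*√77)/(-43342 - 18574) = √154/(-61916) = √154*(-1/61916) = -√154/61916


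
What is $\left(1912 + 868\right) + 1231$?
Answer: $4011$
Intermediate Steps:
$\left(1912 + 868\right) + 1231 = 2780 + 1231 = 4011$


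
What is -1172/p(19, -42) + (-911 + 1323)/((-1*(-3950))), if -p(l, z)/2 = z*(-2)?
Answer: 587327/82950 ≈ 7.0805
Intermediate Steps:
p(l, z) = 4*z (p(l, z) = -2*z*(-2) = -(-4)*z = 4*z)
-1172/p(19, -42) + (-911 + 1323)/((-1*(-3950))) = -1172/(4*(-42)) + (-911 + 1323)/((-1*(-3950))) = -1172/(-168) + 412/3950 = -1172*(-1/168) + 412*(1/3950) = 293/42 + 206/1975 = 587327/82950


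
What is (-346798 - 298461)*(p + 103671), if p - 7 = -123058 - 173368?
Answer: 124372381732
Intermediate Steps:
p = -296419 (p = 7 + (-123058 - 173368) = 7 - 296426 = -296419)
(-346798 - 298461)*(p + 103671) = (-346798 - 298461)*(-296419 + 103671) = -645259*(-192748) = 124372381732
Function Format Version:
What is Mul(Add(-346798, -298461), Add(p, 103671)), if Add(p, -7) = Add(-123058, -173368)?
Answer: 124372381732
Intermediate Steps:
p = -296419 (p = Add(7, Add(-123058, -173368)) = Add(7, -296426) = -296419)
Mul(Add(-346798, -298461), Add(p, 103671)) = Mul(Add(-346798, -298461), Add(-296419, 103671)) = Mul(-645259, -192748) = 124372381732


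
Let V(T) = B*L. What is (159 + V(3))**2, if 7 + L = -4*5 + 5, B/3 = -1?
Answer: 50625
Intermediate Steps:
B = -3 (B = 3*(-1) = -3)
L = -22 (L = -7 + (-4*5 + 5) = -7 + (-20 + 5) = -7 - 15 = -22)
V(T) = 66 (V(T) = -3*(-22) = 66)
(159 + V(3))**2 = (159 + 66)**2 = 225**2 = 50625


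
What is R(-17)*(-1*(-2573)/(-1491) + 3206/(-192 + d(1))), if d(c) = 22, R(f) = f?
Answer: 2608778/7455 ≈ 349.94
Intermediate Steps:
R(-17)*(-1*(-2573)/(-1491) + 3206/(-192 + d(1))) = -17*(-1*(-2573)/(-1491) + 3206/(-192 + 22)) = -17*(2573*(-1/1491) + 3206/(-170)) = -17*(-2573/1491 + 3206*(-1/170)) = -17*(-2573/1491 - 1603/85) = -17*(-2608778/126735) = 2608778/7455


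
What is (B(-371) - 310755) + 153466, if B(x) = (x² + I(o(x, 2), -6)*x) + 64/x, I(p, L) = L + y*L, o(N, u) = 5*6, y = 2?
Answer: -4811934/371 ≈ -12970.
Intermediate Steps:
o(N, u) = 30
I(p, L) = 3*L (I(p, L) = L + 2*L = 3*L)
B(x) = x² - 18*x + 64/x (B(x) = (x² + (3*(-6))*x) + 64/x = (x² - 18*x) + 64/x = x² - 18*x + 64/x)
(B(-371) - 310755) + 153466 = ((64 + (-371)²*(-18 - 371))/(-371) - 310755) + 153466 = (-(64 + 137641*(-389))/371 - 310755) + 153466 = (-(64 - 53542349)/371 - 310755) + 153466 = (-1/371*(-53542285) - 310755) + 153466 = (53542285/371 - 310755) + 153466 = -61747820/371 + 153466 = -4811934/371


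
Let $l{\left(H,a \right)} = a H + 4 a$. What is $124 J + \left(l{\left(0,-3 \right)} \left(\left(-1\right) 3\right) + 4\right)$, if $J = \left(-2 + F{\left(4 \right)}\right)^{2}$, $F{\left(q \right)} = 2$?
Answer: $40$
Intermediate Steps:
$l{\left(H,a \right)} = 4 a + H a$ ($l{\left(H,a \right)} = H a + 4 a = 4 a + H a$)
$J = 0$ ($J = \left(-2 + 2\right)^{2} = 0^{2} = 0$)
$124 J + \left(l{\left(0,-3 \right)} \left(\left(-1\right) 3\right) + 4\right) = 124 \cdot 0 + \left(- 3 \left(4 + 0\right) \left(\left(-1\right) 3\right) + 4\right) = 0 + \left(\left(-3\right) 4 \left(-3\right) + 4\right) = 0 + \left(\left(-12\right) \left(-3\right) + 4\right) = 0 + \left(36 + 4\right) = 0 + 40 = 40$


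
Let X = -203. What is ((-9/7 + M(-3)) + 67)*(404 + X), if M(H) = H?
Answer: 88239/7 ≈ 12606.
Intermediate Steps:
((-9/7 + M(-3)) + 67)*(404 + X) = ((-9/7 - 3) + 67)*(404 - 203) = (((⅐)*(-9) - 3) + 67)*201 = ((-9/7 - 3) + 67)*201 = (-30/7 + 67)*201 = (439/7)*201 = 88239/7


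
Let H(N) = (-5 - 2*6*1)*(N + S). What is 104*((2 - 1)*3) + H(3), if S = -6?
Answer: 363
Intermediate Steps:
H(N) = 102 - 17*N (H(N) = (-5 - 2*6*1)*(N - 6) = (-5 - 12*1)*(-6 + N) = (-5 - 12)*(-6 + N) = -17*(-6 + N) = 102 - 17*N)
104*((2 - 1)*3) + H(3) = 104*((2 - 1)*3) + (102 - 17*3) = 104*(1*3) + (102 - 51) = 104*3 + 51 = 312 + 51 = 363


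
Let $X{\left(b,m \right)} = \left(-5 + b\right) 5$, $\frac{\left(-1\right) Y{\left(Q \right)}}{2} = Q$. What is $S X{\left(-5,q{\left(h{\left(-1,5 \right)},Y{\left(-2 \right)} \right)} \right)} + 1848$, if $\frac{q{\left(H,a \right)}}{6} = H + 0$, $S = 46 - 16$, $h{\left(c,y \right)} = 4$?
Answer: $348$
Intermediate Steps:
$S = 30$ ($S = 46 - 16 = 30$)
$Y{\left(Q \right)} = - 2 Q$
$q{\left(H,a \right)} = 6 H$ ($q{\left(H,a \right)} = 6 \left(H + 0\right) = 6 H$)
$X{\left(b,m \right)} = -25 + 5 b$
$S X{\left(-5,q{\left(h{\left(-1,5 \right)},Y{\left(-2 \right)} \right)} \right)} + 1848 = 30 \left(-25 + 5 \left(-5\right)\right) + 1848 = 30 \left(-25 - 25\right) + 1848 = 30 \left(-50\right) + 1848 = -1500 + 1848 = 348$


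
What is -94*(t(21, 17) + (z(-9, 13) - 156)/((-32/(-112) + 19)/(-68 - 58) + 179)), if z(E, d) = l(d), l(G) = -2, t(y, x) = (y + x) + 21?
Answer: -95749246/17527 ≈ -5463.0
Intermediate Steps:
t(y, x) = 21 + x + y (t(y, x) = (x + y) + 21 = 21 + x + y)
z(E, d) = -2
-94*(t(21, 17) + (z(-9, 13) - 156)/((-32/(-112) + 19)/(-68 - 58) + 179)) = -94*((21 + 17 + 21) + (-2 - 156)/((-32/(-112) + 19)/(-68 - 58) + 179)) = -94*(59 - 158/((-32*(-1/112) + 19)/(-126) + 179)) = -94*(59 - 158/((2/7 + 19)*(-1/126) + 179)) = -94*(59 - 158/((135/7)*(-1/126) + 179)) = -94*(59 - 158/(-15/98 + 179)) = -94*(59 - 158/17527/98) = -94*(59 - 158*98/17527) = -94*(59 - 15484/17527) = -94*1018609/17527 = -95749246/17527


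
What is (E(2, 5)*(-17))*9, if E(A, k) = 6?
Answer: -918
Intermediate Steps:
(E(2, 5)*(-17))*9 = (6*(-17))*9 = -102*9 = -918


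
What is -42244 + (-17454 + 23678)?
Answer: -36020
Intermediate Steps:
-42244 + (-17454 + 23678) = -42244 + 6224 = -36020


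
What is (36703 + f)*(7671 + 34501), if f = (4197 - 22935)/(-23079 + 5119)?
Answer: 3474997143787/2245 ≈ 1.5479e+9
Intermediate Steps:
f = 9369/8980 (f = -18738/(-17960) = -18738*(-1/17960) = 9369/8980 ≈ 1.0433)
(36703 + f)*(7671 + 34501) = (36703 + 9369/8980)*(7671 + 34501) = (329602309/8980)*42172 = 3474997143787/2245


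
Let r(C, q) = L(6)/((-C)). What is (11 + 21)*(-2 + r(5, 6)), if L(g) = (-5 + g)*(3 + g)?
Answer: -608/5 ≈ -121.60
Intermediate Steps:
r(C, q) = -9/C (r(C, q) = (-15 + 6² - 2*6)/((-C)) = (-15 + 36 - 12)*(-1/C) = 9*(-1/C) = -9/C)
(11 + 21)*(-2 + r(5, 6)) = (11 + 21)*(-2 - 9/5) = 32*(-2 - 9*⅕) = 32*(-2 - 9/5) = 32*(-19/5) = -608/5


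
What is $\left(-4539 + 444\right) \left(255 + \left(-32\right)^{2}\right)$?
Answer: $-5237505$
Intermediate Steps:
$\left(-4539 + 444\right) \left(255 + \left(-32\right)^{2}\right) = - 4095 \left(255 + 1024\right) = \left(-4095\right) 1279 = -5237505$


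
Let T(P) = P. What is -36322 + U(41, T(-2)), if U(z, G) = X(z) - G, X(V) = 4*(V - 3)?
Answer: -36168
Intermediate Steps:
X(V) = -12 + 4*V (X(V) = 4*(-3 + V) = -12 + 4*V)
U(z, G) = -12 - G + 4*z (U(z, G) = (-12 + 4*z) - G = -12 - G + 4*z)
-36322 + U(41, T(-2)) = -36322 + (-12 - 1*(-2) + 4*41) = -36322 + (-12 + 2 + 164) = -36322 + 154 = -36168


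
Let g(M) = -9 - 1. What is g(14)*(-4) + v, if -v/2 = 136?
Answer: -232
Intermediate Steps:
v = -272 (v = -2*136 = -272)
g(M) = -10
g(14)*(-4) + v = -10*(-4) - 272 = 40 - 272 = -232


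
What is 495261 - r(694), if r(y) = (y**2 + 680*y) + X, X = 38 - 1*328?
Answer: -458005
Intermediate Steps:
X = -290 (X = 38 - 328 = -290)
r(y) = -290 + y**2 + 680*y (r(y) = (y**2 + 680*y) - 290 = -290 + y**2 + 680*y)
495261 - r(694) = 495261 - (-290 + 694**2 + 680*694) = 495261 - (-290 + 481636 + 471920) = 495261 - 1*953266 = 495261 - 953266 = -458005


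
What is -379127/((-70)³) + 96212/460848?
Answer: 1854648533/1411347000 ≈ 1.3141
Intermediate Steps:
-379127/((-70)³) + 96212/460848 = -379127/(-343000) + 96212*(1/460848) = -379127*(-1/343000) + 24053/115212 = 54161/49000 + 24053/115212 = 1854648533/1411347000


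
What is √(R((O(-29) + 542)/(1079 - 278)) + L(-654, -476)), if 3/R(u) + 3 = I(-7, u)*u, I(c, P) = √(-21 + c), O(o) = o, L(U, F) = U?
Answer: √((58295 - 24852*I*√7)/(-89 + 38*I*√7)) ≈ 0.0097 - 25.582*I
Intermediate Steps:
R(u) = 3/(-3 + 2*I*u*√7) (R(u) = 3/(-3 + √(-21 - 7)*u) = 3/(-3 + √(-28)*u) = 3/(-3 + (2*I*√7)*u) = 3/(-3 + 2*I*u*√7))
√(R((O(-29) + 542)/(1079 - 278)) + L(-654, -476)) = √(3/(-3 + 2*I*((-29 + 542)/(1079 - 278))*√7) - 654) = √(3/(-3 + 2*I*(513/801)*√7) - 654) = √(3/(-3 + 2*I*(513*(1/801))*√7) - 654) = √(3/(-3 + 2*I*(57/89)*√7) - 654) = √(3/(-3 + 114*I*√7/89) - 654) = √(-654 + 3/(-3 + 114*I*√7/89))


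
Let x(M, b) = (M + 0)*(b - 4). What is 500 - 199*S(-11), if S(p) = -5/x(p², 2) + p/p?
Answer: 71847/242 ≈ 296.89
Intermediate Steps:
x(M, b) = M*(-4 + b)
S(p) = 1 + 5/(2*p²) (S(p) = -5*1/(p²*(-4 + 2)) + p/p = -5*(-1/(2*p²)) + 1 = -(-5)/(2*p²) + 1 = 5/(2*p²) + 1 = 1 + 5/(2*p²))
500 - 199*S(-11) = 500 - 199*(1 + (5/2)/(-11)²) = 500 - 199*(1 + (5/2)*(1/121)) = 500 - 199*(1 + 5/242) = 500 - 199*247/242 = 500 - 49153/242 = 71847/242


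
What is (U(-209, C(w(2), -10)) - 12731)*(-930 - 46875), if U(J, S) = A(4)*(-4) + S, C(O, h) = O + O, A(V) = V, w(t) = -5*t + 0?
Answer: 610326435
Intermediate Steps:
w(t) = -5*t
C(O, h) = 2*O
U(J, S) = -16 + S (U(J, S) = 4*(-4) + S = -16 + S)
(U(-209, C(w(2), -10)) - 12731)*(-930 - 46875) = ((-16 + 2*(-5*2)) - 12731)*(-930 - 46875) = ((-16 + 2*(-10)) - 12731)*(-47805) = ((-16 - 20) - 12731)*(-47805) = (-36 - 12731)*(-47805) = -12767*(-47805) = 610326435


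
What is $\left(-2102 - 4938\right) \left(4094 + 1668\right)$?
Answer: $-40564480$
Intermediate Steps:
$\left(-2102 - 4938\right) \left(4094 + 1668\right) = \left(-7040\right) 5762 = -40564480$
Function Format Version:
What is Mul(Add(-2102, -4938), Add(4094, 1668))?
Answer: -40564480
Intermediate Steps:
Mul(Add(-2102, -4938), Add(4094, 1668)) = Mul(-7040, 5762) = -40564480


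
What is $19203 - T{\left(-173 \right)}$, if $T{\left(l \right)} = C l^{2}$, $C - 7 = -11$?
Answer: $138919$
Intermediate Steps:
$C = -4$ ($C = 7 - 11 = -4$)
$T{\left(l \right)} = - 4 l^{2}$
$19203 - T{\left(-173 \right)} = 19203 - - 4 \left(-173\right)^{2} = 19203 - \left(-4\right) 29929 = 19203 - -119716 = 19203 + 119716 = 138919$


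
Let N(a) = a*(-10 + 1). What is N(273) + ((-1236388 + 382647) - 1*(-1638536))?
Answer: 782338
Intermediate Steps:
N(a) = -9*a (N(a) = a*(-9) = -9*a)
N(273) + ((-1236388 + 382647) - 1*(-1638536)) = -9*273 + ((-1236388 + 382647) - 1*(-1638536)) = -2457 + (-853741 + 1638536) = -2457 + 784795 = 782338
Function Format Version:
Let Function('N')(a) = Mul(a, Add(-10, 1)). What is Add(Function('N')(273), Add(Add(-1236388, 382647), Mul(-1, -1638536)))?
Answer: 782338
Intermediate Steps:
Function('N')(a) = Mul(-9, a) (Function('N')(a) = Mul(a, -9) = Mul(-9, a))
Add(Function('N')(273), Add(Add(-1236388, 382647), Mul(-1, -1638536))) = Add(Mul(-9, 273), Add(Add(-1236388, 382647), Mul(-1, -1638536))) = Add(-2457, Add(-853741, 1638536)) = Add(-2457, 784795) = 782338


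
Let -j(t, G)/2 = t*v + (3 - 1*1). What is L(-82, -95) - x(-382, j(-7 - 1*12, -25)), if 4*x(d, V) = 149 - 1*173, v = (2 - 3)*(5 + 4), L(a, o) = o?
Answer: -89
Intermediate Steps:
v = -9 (v = -1*9 = -9)
j(t, G) = -4 + 18*t (j(t, G) = -2*(t*(-9) + (3 - 1*1)) = -2*(-9*t + (3 - 1)) = -2*(-9*t + 2) = -2*(2 - 9*t) = -4 + 18*t)
x(d, V) = -6 (x(d, V) = (149 - 1*173)/4 = (149 - 173)/4 = (¼)*(-24) = -6)
L(-82, -95) - x(-382, j(-7 - 1*12, -25)) = -95 - 1*(-6) = -95 + 6 = -89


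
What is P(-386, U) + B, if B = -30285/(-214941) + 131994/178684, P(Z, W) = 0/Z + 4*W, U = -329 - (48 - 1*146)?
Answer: -5908973322627/6401086274 ≈ -923.12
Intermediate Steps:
U = -231 (U = -329 - (48 - 146) = -329 - 1*(-98) = -329 + 98 = -231)
P(Z, W) = 4*W (P(Z, W) = 0 + 4*W = 4*W)
B = 5630394549/6401086274 (B = -30285*(-1/214941) + 131994*(1/178684) = 10095/71647 + 65997/89342 = 5630394549/6401086274 ≈ 0.87960)
P(-386, U) + B = 4*(-231) + 5630394549/6401086274 = -924 + 5630394549/6401086274 = -5908973322627/6401086274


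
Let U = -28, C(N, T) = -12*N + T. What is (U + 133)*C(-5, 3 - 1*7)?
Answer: 5880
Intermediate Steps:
C(N, T) = T - 12*N
(U + 133)*C(-5, 3 - 1*7) = (-28 + 133)*((3 - 1*7) - 12*(-5)) = 105*((3 - 7) + 60) = 105*(-4 + 60) = 105*56 = 5880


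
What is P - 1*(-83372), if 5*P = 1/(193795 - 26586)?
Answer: 69702743741/836045 ≈ 83372.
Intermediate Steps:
P = 1/836045 (P = 1/(5*(193795 - 26586)) = (⅕)/167209 = (⅕)*(1/167209) = 1/836045 ≈ 1.1961e-6)
P - 1*(-83372) = 1/836045 - 1*(-83372) = 1/836045 + 83372 = 69702743741/836045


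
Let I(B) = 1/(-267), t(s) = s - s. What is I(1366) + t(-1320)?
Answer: -1/267 ≈ -0.0037453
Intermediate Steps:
t(s) = 0
I(B) = -1/267
I(1366) + t(-1320) = -1/267 + 0 = -1/267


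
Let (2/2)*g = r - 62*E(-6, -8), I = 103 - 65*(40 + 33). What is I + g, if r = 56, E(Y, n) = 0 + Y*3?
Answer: -3470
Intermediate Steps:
E(Y, n) = 3*Y (E(Y, n) = 0 + 3*Y = 3*Y)
I = -4642 (I = 103 - 65*73 = 103 - 4745 = -4642)
g = 1172 (g = 56 - 186*(-6) = 56 - 62*(-18) = 56 + 1116 = 1172)
I + g = -4642 + 1172 = -3470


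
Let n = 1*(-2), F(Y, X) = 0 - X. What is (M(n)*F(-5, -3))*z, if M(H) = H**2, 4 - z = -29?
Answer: 396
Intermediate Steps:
F(Y, X) = -X
z = 33 (z = 4 - 1*(-29) = 4 + 29 = 33)
n = -2
(M(n)*F(-5, -3))*z = ((-2)**2*(-1*(-3)))*33 = (4*3)*33 = 12*33 = 396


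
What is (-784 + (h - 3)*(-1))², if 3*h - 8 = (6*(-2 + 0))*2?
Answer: 5414929/9 ≈ 6.0166e+5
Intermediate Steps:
h = -16/3 (h = 8/3 + ((6*(-2 + 0))*2)/3 = 8/3 + ((6*(-2))*2)/3 = 8/3 + (-12*2)/3 = 8/3 + (⅓)*(-24) = 8/3 - 8 = -16/3 ≈ -5.3333)
(-784 + (h - 3)*(-1))² = (-784 + (-16/3 - 3)*(-1))² = (-784 - 25/3*(-1))² = (-784 + 25/3)² = (-2327/3)² = 5414929/9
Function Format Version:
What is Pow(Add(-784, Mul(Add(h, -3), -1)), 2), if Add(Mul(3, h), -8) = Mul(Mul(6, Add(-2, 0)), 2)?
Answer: Rational(5414929, 9) ≈ 6.0166e+5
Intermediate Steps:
h = Rational(-16, 3) (h = Add(Rational(8, 3), Mul(Rational(1, 3), Mul(Mul(6, Add(-2, 0)), 2))) = Add(Rational(8, 3), Mul(Rational(1, 3), Mul(Mul(6, -2), 2))) = Add(Rational(8, 3), Mul(Rational(1, 3), Mul(-12, 2))) = Add(Rational(8, 3), Mul(Rational(1, 3), -24)) = Add(Rational(8, 3), -8) = Rational(-16, 3) ≈ -5.3333)
Pow(Add(-784, Mul(Add(h, -3), -1)), 2) = Pow(Add(-784, Mul(Add(Rational(-16, 3), -3), -1)), 2) = Pow(Add(-784, Mul(Rational(-25, 3), -1)), 2) = Pow(Add(-784, Rational(25, 3)), 2) = Pow(Rational(-2327, 3), 2) = Rational(5414929, 9)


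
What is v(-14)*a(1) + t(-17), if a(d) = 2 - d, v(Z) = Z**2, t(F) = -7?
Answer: 189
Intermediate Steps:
v(-14)*a(1) + t(-17) = (-14)**2*(2 - 1*1) - 7 = 196*(2 - 1) - 7 = 196*1 - 7 = 196 - 7 = 189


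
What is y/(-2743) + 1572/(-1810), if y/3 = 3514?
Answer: -11696508/2482415 ≈ -4.7117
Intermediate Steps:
y = 10542 (y = 3*3514 = 10542)
y/(-2743) + 1572/(-1810) = 10542/(-2743) + 1572/(-1810) = 10542*(-1/2743) + 1572*(-1/1810) = -10542/2743 - 786/905 = -11696508/2482415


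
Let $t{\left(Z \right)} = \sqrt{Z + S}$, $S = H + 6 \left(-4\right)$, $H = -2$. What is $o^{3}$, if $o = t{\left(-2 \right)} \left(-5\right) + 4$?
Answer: $-8336 + 6520 i \sqrt{7} \approx -8336.0 + 17250.0 i$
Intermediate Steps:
$S = -26$ ($S = -2 + 6 \left(-4\right) = -2 - 24 = -26$)
$t{\left(Z \right)} = \sqrt{-26 + Z}$ ($t{\left(Z \right)} = \sqrt{Z - 26} = \sqrt{-26 + Z}$)
$o = 4 - 10 i \sqrt{7}$ ($o = \sqrt{-26 - 2} \left(-5\right) + 4 = \sqrt{-28} \left(-5\right) + 4 = 2 i \sqrt{7} \left(-5\right) + 4 = - 10 i \sqrt{7} + 4 = 4 - 10 i \sqrt{7} \approx 4.0 - 26.458 i$)
$o^{3} = \left(4 - 10 i \sqrt{7}\right)^{3}$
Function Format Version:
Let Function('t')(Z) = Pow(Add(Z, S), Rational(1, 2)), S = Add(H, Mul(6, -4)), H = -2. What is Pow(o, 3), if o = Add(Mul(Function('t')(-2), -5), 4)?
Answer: Add(-8336, Mul(6520, I, Pow(7, Rational(1, 2)))) ≈ Add(-8336.0, Mul(17250., I))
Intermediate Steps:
S = -26 (S = Add(-2, Mul(6, -4)) = Add(-2, -24) = -26)
Function('t')(Z) = Pow(Add(-26, Z), Rational(1, 2)) (Function('t')(Z) = Pow(Add(Z, -26), Rational(1, 2)) = Pow(Add(-26, Z), Rational(1, 2)))
o = Add(4, Mul(-10, I, Pow(7, Rational(1, 2)))) (o = Add(Mul(Pow(Add(-26, -2), Rational(1, 2)), -5), 4) = Add(Mul(Pow(-28, Rational(1, 2)), -5), 4) = Add(Mul(Mul(2, I, Pow(7, Rational(1, 2))), -5), 4) = Add(Mul(-10, I, Pow(7, Rational(1, 2))), 4) = Add(4, Mul(-10, I, Pow(7, Rational(1, 2)))) ≈ Add(4.0000, Mul(-26.458, I)))
Pow(o, 3) = Pow(Add(4, Mul(-10, I, Pow(7, Rational(1, 2)))), 3)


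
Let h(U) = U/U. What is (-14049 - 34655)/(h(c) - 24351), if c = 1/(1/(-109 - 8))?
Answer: 24352/12175 ≈ 2.0002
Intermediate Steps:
c = -117 (c = 1/(1/(-117)) = 1/(-1/117) = -117)
h(U) = 1
(-14049 - 34655)/(h(c) - 24351) = (-14049 - 34655)/(1 - 24351) = -48704/(-24350) = -48704*(-1/24350) = 24352/12175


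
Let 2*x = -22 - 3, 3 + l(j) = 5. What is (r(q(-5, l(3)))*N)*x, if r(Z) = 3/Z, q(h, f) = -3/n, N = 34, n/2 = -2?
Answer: -1700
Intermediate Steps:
n = -4 (n = 2*(-2) = -4)
l(j) = 2 (l(j) = -3 + 5 = 2)
q(h, f) = ¾ (q(h, f) = -3/(-4) = -3*(-¼) = ¾)
x = -25/2 (x = (-22 - 3)/2 = (½)*(-25) = -25/2 ≈ -12.500)
(r(q(-5, l(3)))*N)*x = ((3/(¾))*34)*(-25/2) = ((3*(4/3))*34)*(-25/2) = (4*34)*(-25/2) = 136*(-25/2) = -1700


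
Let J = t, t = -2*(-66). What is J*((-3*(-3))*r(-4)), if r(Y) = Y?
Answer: -4752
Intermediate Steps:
t = 132
J = 132
J*((-3*(-3))*r(-4)) = 132*(-3*(-3)*(-4)) = 132*(9*(-4)) = 132*(-36) = -4752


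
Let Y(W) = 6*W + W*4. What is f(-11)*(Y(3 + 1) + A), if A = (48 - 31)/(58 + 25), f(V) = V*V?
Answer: 403777/83 ≈ 4864.8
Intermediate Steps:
f(V) = V²
Y(W) = 10*W (Y(W) = 6*W + 4*W = 10*W)
A = 17/83 ≈ 0.20482
f(-11)*(Y(3 + 1) + A) = (-11)²*(10*(3 + 1) + 17/83) = 121*(10*4 + 17/83) = 121*(40 + 17/83) = 121*(3337/83) = 403777/83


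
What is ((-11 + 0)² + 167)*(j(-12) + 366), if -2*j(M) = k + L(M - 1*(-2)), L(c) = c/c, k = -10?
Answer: 106704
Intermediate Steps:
L(c) = 1
j(M) = 9/2 (j(M) = -(-10 + 1)/2 = -½*(-9) = 9/2)
((-11 + 0)² + 167)*(j(-12) + 366) = ((-11 + 0)² + 167)*(9/2 + 366) = ((-11)² + 167)*(741/2) = (121 + 167)*(741/2) = 288*(741/2) = 106704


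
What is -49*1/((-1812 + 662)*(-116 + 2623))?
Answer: 49/2883050 ≈ 1.6996e-5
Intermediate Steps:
-49*1/((-1812 + 662)*(-116 + 2623)) = -49/((-1150*2507)) = -49/(-2883050) = -49*(-1/2883050) = 49/2883050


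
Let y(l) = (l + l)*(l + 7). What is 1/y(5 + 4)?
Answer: 1/288 ≈ 0.0034722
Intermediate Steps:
y(l) = 2*l*(7 + l) (y(l) = (2*l)*(7 + l) = 2*l*(7 + l))
1/y(5 + 4) = 1/(2*(5 + 4)*(7 + (5 + 4))) = 1/(2*9*(7 + 9)) = 1/(2*9*16) = 1/288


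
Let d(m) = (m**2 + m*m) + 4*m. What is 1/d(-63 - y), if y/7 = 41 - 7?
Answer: 1/179998 ≈ 5.5556e-6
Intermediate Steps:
y = 238 (y = 7*(41 - 7) = 7*34 = 238)
d(m) = 2*m**2 + 4*m (d(m) = (m**2 + m**2) + 4*m = 2*m**2 + 4*m)
1/d(-63 - y) = 1/(2*(-63 - 1*238)*(2 + (-63 - 1*238))) = 1/(2*(-63 - 238)*(2 + (-63 - 238))) = 1/(2*(-301)*(2 - 301)) = 1/(2*(-301)*(-299)) = 1/179998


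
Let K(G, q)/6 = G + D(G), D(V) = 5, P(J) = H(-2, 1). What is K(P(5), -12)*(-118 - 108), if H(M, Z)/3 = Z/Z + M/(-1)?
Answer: -18984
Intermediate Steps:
H(M, Z) = 3 - 3*M (H(M, Z) = 3*(Z/Z + M/(-1)) = 3*(1 + M*(-1)) = 3*(1 - M) = 3 - 3*M)
P(J) = 9 (P(J) = 3 - 3*(-2) = 3 + 6 = 9)
K(G, q) = 30 + 6*G (K(G, q) = 6*(G + 5) = 6*(5 + G) = 30 + 6*G)
K(P(5), -12)*(-118 - 108) = (30 + 6*9)*(-118 - 108) = (30 + 54)*(-226) = 84*(-226) = -18984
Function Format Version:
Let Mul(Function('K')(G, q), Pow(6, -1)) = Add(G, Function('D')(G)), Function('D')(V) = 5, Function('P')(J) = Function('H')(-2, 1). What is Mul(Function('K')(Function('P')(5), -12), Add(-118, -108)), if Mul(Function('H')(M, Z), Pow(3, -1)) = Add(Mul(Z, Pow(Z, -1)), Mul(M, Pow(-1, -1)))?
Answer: -18984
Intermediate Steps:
Function('H')(M, Z) = Add(3, Mul(-3, M)) (Function('H')(M, Z) = Mul(3, Add(Mul(Z, Pow(Z, -1)), Mul(M, Pow(-1, -1)))) = Mul(3, Add(1, Mul(M, -1))) = Mul(3, Add(1, Mul(-1, M))) = Add(3, Mul(-3, M)))
Function('P')(J) = 9 (Function('P')(J) = Add(3, Mul(-3, -2)) = Add(3, 6) = 9)
Function('K')(G, q) = Add(30, Mul(6, G)) (Function('K')(G, q) = Mul(6, Add(G, 5)) = Mul(6, Add(5, G)) = Add(30, Mul(6, G)))
Mul(Function('K')(Function('P')(5), -12), Add(-118, -108)) = Mul(Add(30, Mul(6, 9)), Add(-118, -108)) = Mul(Add(30, 54), -226) = Mul(84, -226) = -18984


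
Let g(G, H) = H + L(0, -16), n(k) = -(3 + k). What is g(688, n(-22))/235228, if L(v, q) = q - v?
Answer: 3/235228 ≈ 1.2754e-5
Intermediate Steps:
n(k) = -3 - k
g(G, H) = -16 + H (g(G, H) = H + (-16 - 1*0) = H + (-16 + 0) = H - 16 = -16 + H)
g(688, n(-22))/235228 = (-16 + (-3 - 1*(-22)))/235228 = (-16 + (-3 + 22))*(1/235228) = (-16 + 19)*(1/235228) = 3*(1/235228) = 3/235228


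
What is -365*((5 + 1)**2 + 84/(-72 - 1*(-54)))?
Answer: -34310/3 ≈ -11437.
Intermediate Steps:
-365*((5 + 1)**2 + 84/(-72 - 1*(-54))) = -365*(6**2 + 84/(-72 + 54)) = -365*(36 + 84/(-18)) = -365*(36 + 84*(-1/18)) = -365*(36 - 14/3) = -365*94/3 = -34310/3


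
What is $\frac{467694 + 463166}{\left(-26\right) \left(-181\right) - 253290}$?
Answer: $- \frac{33245}{8878} \approx -3.7446$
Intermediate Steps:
$\frac{467694 + 463166}{\left(-26\right) \left(-181\right) - 253290} = \frac{930860}{4706 - 253290} = \frac{930860}{-248584} = 930860 \left(- \frac{1}{248584}\right) = - \frac{33245}{8878}$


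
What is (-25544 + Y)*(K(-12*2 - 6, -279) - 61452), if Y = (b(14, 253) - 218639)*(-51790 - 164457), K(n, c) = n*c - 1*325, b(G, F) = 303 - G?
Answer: -2521745391328742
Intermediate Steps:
K(n, c) = -325 + c*n (K(n, c) = c*n - 325 = -325 + c*n)
Y = 47217532450 (Y = ((303 - 1*14) - 218639)*(-51790 - 164457) = ((303 - 14) - 218639)*(-216247) = (289 - 218639)*(-216247) = -218350*(-216247) = 47217532450)
(-25544 + Y)*(K(-12*2 - 6, -279) - 61452) = (-25544 + 47217532450)*((-325 - 279*(-12*2 - 6)) - 61452) = 47217506906*((-325 - 279*(-24 - 6)) - 61452) = 47217506906*((-325 - 279*(-30)) - 61452) = 47217506906*((-325 + 8370) - 61452) = 47217506906*(8045 - 61452) = 47217506906*(-53407) = -2521745391328742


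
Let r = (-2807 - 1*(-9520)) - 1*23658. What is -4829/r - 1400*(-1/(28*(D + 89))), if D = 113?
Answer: 911354/1711445 ≈ 0.53251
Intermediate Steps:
r = -16945 (r = (-2807 + 9520) - 23658 = 6713 - 23658 = -16945)
-4829/r - 1400*(-1/(28*(D + 89))) = -4829/(-16945) - 1400*(-1/(28*(113 + 89))) = -4829*(-1/16945) - 1400/((-28*202)) = 4829/16945 - 1400/(-5656) = 4829/16945 - 1400*(-1/5656) = 4829/16945 + 25/101 = 911354/1711445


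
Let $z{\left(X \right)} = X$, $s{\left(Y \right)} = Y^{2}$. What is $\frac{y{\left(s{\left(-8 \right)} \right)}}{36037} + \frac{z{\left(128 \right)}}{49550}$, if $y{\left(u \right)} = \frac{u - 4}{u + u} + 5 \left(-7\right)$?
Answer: $\frac{46427401}{28570133600} \approx 0.001625$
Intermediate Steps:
$y{\left(u \right)} = -35 + \frac{-4 + u}{2 u}$ ($y{\left(u \right)} = \frac{-4 + u}{2 u} - 35 = -35 + \frac{-4 + u}{2 u}$)
$\frac{y{\left(s{\left(-8 \right)} \right)}}{36037} + \frac{z{\left(128 \right)}}{49550} = \frac{- \frac{69}{2} - \frac{2}{\left(-8\right)^{2}}}{36037} + \frac{128}{49550} = \left(- \frac{69}{2} - \frac{2}{64}\right) \frac{1}{36037} + 128 \cdot \frac{1}{49550} = \left(- \frac{69}{2} - \frac{1}{32}\right) \frac{1}{36037} + \frac{64}{24775} = \left(- \frac{1105}{32}\right) \frac{1}{36037} + \frac{64}{24775} = - \frac{1105}{1153184} + \frac{64}{24775} = \frac{46427401}{28570133600}$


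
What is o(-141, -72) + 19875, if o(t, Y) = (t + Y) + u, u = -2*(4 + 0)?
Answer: 19654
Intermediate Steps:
u = -8 (u = -2*4 = -8)
o(t, Y) = -8 + Y + t (o(t, Y) = (t + Y) - 8 = (Y + t) - 8 = -8 + Y + t)
o(-141, -72) + 19875 = (-8 - 72 - 141) + 19875 = -221 + 19875 = 19654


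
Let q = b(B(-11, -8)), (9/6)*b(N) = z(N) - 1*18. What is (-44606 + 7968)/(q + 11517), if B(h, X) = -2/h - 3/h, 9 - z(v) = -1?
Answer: -109914/34535 ≈ -3.1827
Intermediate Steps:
z(v) = 10 (z(v) = 9 - 1*(-1) = 9 + 1 = 10)
B(h, X) = -5/h
b(N) = -16/3 (b(N) = 2*(10 - 1*18)/3 = 2*(10 - 18)/3 = (⅔)*(-8) = -16/3)
q = -16/3 ≈ -5.3333
(-44606 + 7968)/(q + 11517) = (-44606 + 7968)/(-16/3 + 11517) = -36638/34535/3 = -36638*3/34535 = -109914/34535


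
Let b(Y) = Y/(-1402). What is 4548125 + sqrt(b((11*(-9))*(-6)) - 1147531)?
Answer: 4548125 + 2*I*sqrt(140974522282)/701 ≈ 4.5481e+6 + 1071.2*I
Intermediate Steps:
b(Y) = -Y/1402 (b(Y) = Y*(-1/1402) = -Y/1402)
4548125 + sqrt(b((11*(-9))*(-6)) - 1147531) = 4548125 + sqrt(-11*(-9)*(-6)/1402 - 1147531) = 4548125 + sqrt(-(-99)*(-6)/1402 - 1147531) = 4548125 + sqrt(-1/1402*594 - 1147531) = 4548125 + sqrt(-297/701 - 1147531) = 4548125 + sqrt(-804419528/701) = 4548125 + 2*I*sqrt(140974522282)/701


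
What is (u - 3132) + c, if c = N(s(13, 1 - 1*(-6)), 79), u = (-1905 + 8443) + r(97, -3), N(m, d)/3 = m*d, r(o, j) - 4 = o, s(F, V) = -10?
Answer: 1137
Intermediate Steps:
r(o, j) = 4 + o
N(m, d) = 3*d*m (N(m, d) = 3*(m*d) = 3*(d*m) = 3*d*m)
u = 6639 (u = (-1905 + 8443) + (4 + 97) = 6538 + 101 = 6639)
c = -2370 (c = 3*79*(-10) = -2370)
(u - 3132) + c = (6639 - 3132) - 2370 = 3507 - 2370 = 1137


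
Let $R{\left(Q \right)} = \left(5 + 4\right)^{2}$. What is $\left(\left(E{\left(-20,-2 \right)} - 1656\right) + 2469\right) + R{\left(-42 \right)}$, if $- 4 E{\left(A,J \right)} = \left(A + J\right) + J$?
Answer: $900$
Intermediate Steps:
$R{\left(Q \right)} = 81$ ($R{\left(Q \right)} = 9^{2} = 81$)
$E{\left(A,J \right)} = - \frac{J}{2} - \frac{A}{4}$ ($E{\left(A,J \right)} = - \frac{\left(A + J\right) + J}{4} = - \frac{A + 2 J}{4} = - \frac{J}{2} - \frac{A}{4}$)
$\left(\left(E{\left(-20,-2 \right)} - 1656\right) + 2469\right) + R{\left(-42 \right)} = \left(\left(\left(\left(- \frac{1}{2}\right) \left(-2\right) - -5\right) - 1656\right) + 2469\right) + 81 = \left(\left(\left(1 + 5\right) - 1656\right) + 2469\right) + 81 = \left(\left(6 - 1656\right) + 2469\right) + 81 = \left(-1650 + 2469\right) + 81 = 819 + 81 = 900$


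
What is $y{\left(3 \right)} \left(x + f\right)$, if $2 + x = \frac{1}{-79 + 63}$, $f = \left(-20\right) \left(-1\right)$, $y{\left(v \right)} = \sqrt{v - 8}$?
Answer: $\frac{287 i \sqrt{5}}{16} \approx 40.109 i$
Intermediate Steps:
$y{\left(v \right)} = \sqrt{-8 + v}$
$f = 20$
$x = - \frac{33}{16}$ ($x = -2 + \frac{1}{-79 + 63} = -2 + \frac{1}{-16} = -2 - \frac{1}{16} = - \frac{33}{16} \approx -2.0625$)
$y{\left(3 \right)} \left(x + f\right) = \sqrt{-8 + 3} \left(- \frac{33}{16} + 20\right) = \sqrt{-5} \cdot \frac{287}{16} = i \sqrt{5} \cdot \frac{287}{16} = \frac{287 i \sqrt{5}}{16}$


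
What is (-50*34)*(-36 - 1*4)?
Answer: 68000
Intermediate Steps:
(-50*34)*(-36 - 1*4) = -1700*(-36 - 4) = -1700*(-40) = 68000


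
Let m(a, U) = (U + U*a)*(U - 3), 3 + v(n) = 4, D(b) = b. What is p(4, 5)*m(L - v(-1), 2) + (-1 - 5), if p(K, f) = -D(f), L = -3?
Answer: -36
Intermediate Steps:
v(n) = 1 (v(n) = -3 + 4 = 1)
p(K, f) = -f
m(a, U) = (-3 + U)*(U + U*a) (m(a, U) = (U + U*a)*(-3 + U) = (-3 + U)*(U + U*a))
p(4, 5)*m(L - v(-1), 2) + (-1 - 5) = (-1*5)*(2*(-3 + 2 - 3*(-3 - 1*1) + 2*(-3 - 1*1))) + (-1 - 5) = -10*(-3 + 2 - 3*(-3 - 1) + 2*(-3 - 1)) - 6 = -10*(-3 + 2 - 3*(-4) + 2*(-4)) - 6 = -10*(-3 + 2 + 12 - 8) - 6 = -10*3 - 6 = -5*6 - 6 = -30 - 6 = -36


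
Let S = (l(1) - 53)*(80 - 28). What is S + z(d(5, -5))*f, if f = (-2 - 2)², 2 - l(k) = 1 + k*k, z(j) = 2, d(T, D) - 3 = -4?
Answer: -2724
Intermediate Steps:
d(T, D) = -1 (d(T, D) = 3 - 4 = -1)
l(k) = 1 - k² (l(k) = 2 - (1 + k*k) = 2 - (1 + k²) = 2 + (-1 - k²) = 1 - k²)
f = 16 (f = (-4)² = 16)
S = -2756 (S = ((1 - 1*1²) - 53)*(80 - 28) = ((1 - 1*1) - 53)*52 = ((1 - 1) - 53)*52 = (0 - 53)*52 = -53*52 = -2756)
S + z(d(5, -5))*f = -2756 + 2*16 = -2756 + 32 = -2724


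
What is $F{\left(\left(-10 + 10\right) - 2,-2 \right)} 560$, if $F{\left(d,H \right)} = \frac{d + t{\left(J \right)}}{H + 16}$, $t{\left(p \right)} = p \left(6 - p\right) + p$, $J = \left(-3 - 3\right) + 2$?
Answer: $-1840$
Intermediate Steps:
$J = -4$ ($J = \left(-3 - 3\right) + 2 = -6 + 2 = -4$)
$t{\left(p \right)} = p + p \left(6 - p\right)$
$F{\left(d,H \right)} = \frac{-44 + d}{16 + H}$ ($F{\left(d,H \right)} = \frac{d - 4 \left(7 - -4\right)}{H + 16} = \frac{d - 4 \left(7 + 4\right)}{16 + H} = \frac{d - 44}{16 + H} = \frac{-44 + d}{16 + H}$)
$F{\left(\left(-10 + 10\right) - 2,-2 \right)} 560 = \frac{-44 + \left(\left(-10 + 10\right) - 2\right)}{16 - 2} \cdot 560 = \frac{-44 + \left(0 - 2\right)}{14} \cdot 560 = \frac{-44 - 2}{14} \cdot 560 = \frac{1}{14} \left(-46\right) 560 = \left(- \frac{23}{7}\right) 560 = -1840$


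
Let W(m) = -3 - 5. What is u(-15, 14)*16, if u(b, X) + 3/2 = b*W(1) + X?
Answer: 2120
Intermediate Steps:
W(m) = -8
u(b, X) = -3/2 + X - 8*b (u(b, X) = -3/2 + (b*(-8) + X) = -3/2 + (-8*b + X) = -3/2 + (X - 8*b) = -3/2 + X - 8*b)
u(-15, 14)*16 = (-3/2 + 14 - 8*(-15))*16 = (-3/2 + 14 + 120)*16 = (265/2)*16 = 2120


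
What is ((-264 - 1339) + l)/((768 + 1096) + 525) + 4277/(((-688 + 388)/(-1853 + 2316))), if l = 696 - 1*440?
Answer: -4731223739/716700 ≈ -6601.4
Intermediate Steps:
l = 256 (l = 696 - 440 = 256)
((-264 - 1339) + l)/((768 + 1096) + 525) + 4277/(((-688 + 388)/(-1853 + 2316))) = ((-264 - 1339) + 256)/((768 + 1096) + 525) + 4277/(((-688 + 388)/(-1853 + 2316))) = (-1603 + 256)/(1864 + 525) + 4277/((-300/463)) = -1347/2389 + 4277/((-300*1/463)) = -1347*1/2389 + 4277/(-300/463) = -1347/2389 + 4277*(-463/300) = -1347/2389 - 1980251/300 = -4731223739/716700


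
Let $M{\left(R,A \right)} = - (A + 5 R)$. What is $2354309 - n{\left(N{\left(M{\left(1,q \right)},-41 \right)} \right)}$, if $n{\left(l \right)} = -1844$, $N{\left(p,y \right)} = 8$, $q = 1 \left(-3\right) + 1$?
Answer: $2356153$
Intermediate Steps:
$q = -2$ ($q = -3 + 1 = -2$)
$M{\left(R,A \right)} = - A - 5 R$
$2354309 - n{\left(N{\left(M{\left(1,q \right)},-41 \right)} \right)} = 2354309 - -1844 = 2354309 + 1844 = 2356153$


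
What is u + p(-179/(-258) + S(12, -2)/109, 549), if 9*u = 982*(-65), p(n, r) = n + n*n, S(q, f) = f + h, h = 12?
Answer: -5607752589697/790846884 ≈ -7090.8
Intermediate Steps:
S(q, f) = 12 + f (S(q, f) = f + 12 = 12 + f)
p(n, r) = n + n²
u = -63830/9 (u = (982*(-65))/9 = (⅑)*(-63830) = -63830/9 ≈ -7092.2)
u + p(-179/(-258) + S(12, -2)/109, 549) = -63830/9 + (-179/(-258) + (12 - 2)/109)*(1 + (-179/(-258) + (12 - 2)/109)) = -63830/9 + (-179*(-1/258) + 10*(1/109))*(1 + (-179*(-1/258) + 10*(1/109))) = -63830/9 + (179/258 + 10/109)*(1 + (179/258 + 10/109)) = -63830/9 + 22091*(1 + 22091/28122)/28122 = -63830/9 + (22091/28122)*(50213/28122) = -63830/9 + 1109255383/790846884 = -5607752589697/790846884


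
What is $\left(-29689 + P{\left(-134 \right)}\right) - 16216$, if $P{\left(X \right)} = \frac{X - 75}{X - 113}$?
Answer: $- \frac{596754}{13} \approx -45904.0$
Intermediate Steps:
$P{\left(X \right)} = \frac{-75 + X}{-113 + X}$
$\left(-29689 + P{\left(-134 \right)}\right) - 16216 = \left(-29689 + \frac{-75 - 134}{-113 - 134}\right) - 16216 = \left(-29689 + \frac{1}{-247} \left(-209\right)\right) - 16216 = \left(-29689 - - \frac{11}{13}\right) - 16216 = \left(-29689 + \frac{11}{13}\right) - 16216 = - \frac{385946}{13} - 16216 = - \frac{596754}{13}$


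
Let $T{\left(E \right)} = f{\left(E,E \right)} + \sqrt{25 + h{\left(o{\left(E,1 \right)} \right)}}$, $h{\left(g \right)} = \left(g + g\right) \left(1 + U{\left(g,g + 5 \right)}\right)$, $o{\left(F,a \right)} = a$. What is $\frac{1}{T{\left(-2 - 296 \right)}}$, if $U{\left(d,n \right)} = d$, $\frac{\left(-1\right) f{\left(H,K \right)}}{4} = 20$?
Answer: $- \frac{80}{6371} - \frac{\sqrt{29}}{6371} \approx -0.013402$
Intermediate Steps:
$f{\left(H,K \right)} = -80$ ($f{\left(H,K \right)} = \left(-4\right) 20 = -80$)
$h{\left(g \right)} = 2 g \left(1 + g\right)$ ($h{\left(g \right)} = \left(g + g\right) \left(1 + g\right) = 2 g \left(1 + g\right)$)
$T{\left(E \right)} = -80 + \sqrt{29}$ ($T{\left(E \right)} = -80 + \sqrt{25 + 2 \cdot 1 \left(1 + 1\right)} = -80 + \sqrt{25 + 2 \cdot 1 \cdot 2} = -80 + \sqrt{25 + 4} = -80 + \sqrt{29}$)
$\frac{1}{T{\left(-2 - 296 \right)}} = \frac{1}{-80 + \sqrt{29}}$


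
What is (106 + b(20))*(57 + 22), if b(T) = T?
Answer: 9954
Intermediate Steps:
(106 + b(20))*(57 + 22) = (106 + 20)*(57 + 22) = 126*79 = 9954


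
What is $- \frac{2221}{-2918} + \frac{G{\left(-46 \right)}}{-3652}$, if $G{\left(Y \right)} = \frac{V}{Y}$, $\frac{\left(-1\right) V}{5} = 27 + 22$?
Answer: $\frac{186197661}{245100328} \approx 0.75968$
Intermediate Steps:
$V = -245$ ($V = - 5 \left(27 + 22\right) = \left(-5\right) 49 = -245$)
$G{\left(Y \right)} = - \frac{245}{Y}$
$- \frac{2221}{-2918} + \frac{G{\left(-46 \right)}}{-3652} = - \frac{2221}{-2918} + \frac{\left(-245\right) \frac{1}{-46}}{-3652} = \left(-2221\right) \left(- \frac{1}{2918}\right) + \left(-245\right) \left(- \frac{1}{46}\right) \left(- \frac{1}{3652}\right) = \frac{2221}{2918} + \frac{245}{46} \left(- \frac{1}{3652}\right) = \frac{2221}{2918} - \frac{245}{167992} = \frac{186197661}{245100328}$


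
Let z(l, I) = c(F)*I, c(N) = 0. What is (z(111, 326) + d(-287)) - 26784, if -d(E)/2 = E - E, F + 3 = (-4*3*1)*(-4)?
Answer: -26784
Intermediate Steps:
F = 45 (F = -3 + (-4*3*1)*(-4) = -3 - 12*1*(-4) = -3 - 12*(-4) = -3 + 48 = 45)
d(E) = 0 (d(E) = -2*(E - E) = -2*0 = 0)
z(l, I) = 0 (z(l, I) = 0*I = 0)
(z(111, 326) + d(-287)) - 26784 = (0 + 0) - 26784 = 0 - 26784 = -26784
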